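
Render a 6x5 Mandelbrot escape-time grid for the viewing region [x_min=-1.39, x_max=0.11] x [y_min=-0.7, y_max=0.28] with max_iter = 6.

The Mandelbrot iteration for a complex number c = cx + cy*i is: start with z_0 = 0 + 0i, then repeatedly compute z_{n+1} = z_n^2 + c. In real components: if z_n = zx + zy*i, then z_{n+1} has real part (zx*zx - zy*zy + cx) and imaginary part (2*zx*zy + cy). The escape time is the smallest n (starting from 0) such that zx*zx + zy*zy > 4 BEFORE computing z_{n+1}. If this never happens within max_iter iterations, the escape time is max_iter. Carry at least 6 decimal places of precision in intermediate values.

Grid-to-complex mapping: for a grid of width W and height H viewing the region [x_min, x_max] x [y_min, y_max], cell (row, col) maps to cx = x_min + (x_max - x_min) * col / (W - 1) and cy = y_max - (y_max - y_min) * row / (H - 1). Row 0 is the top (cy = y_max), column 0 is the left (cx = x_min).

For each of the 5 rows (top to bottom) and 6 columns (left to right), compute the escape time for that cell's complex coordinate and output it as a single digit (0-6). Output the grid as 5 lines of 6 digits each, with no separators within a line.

(row=0, col=0): c = -1.3900 + 0.2800i → escape time 5
(row=0, col=1): c = -1.0900 + 0.2800i → escape time 6
(row=0, col=2): c = -0.7900 + 0.2800i → escape time 6
(row=0, col=3): c = -0.4900 + 0.2800i → escape time 6
(row=0, col=4): c = -0.1900 + 0.2800i → escape time 6
(row=0, col=5): c = 0.1100 + 0.2800i → escape time 6
(row=1, col=0): c = -1.3900 + 0.0350i → escape time 6
(row=1, col=1): c = -1.0900 + 0.0350i → escape time 6
(row=1, col=2): c = -0.7900 + 0.0350i → escape time 6
(row=1, col=3): c = -0.4900 + 0.0350i → escape time 6
(row=1, col=4): c = -0.1900 + 0.0350i → escape time 6
(row=1, col=5): c = 0.1100 + 0.0350i → escape time 6
(row=2, col=0): c = -1.3900 + -0.2100i → escape time 6
(row=2, col=1): c = -1.0900 + -0.2100i → escape time 6
(row=2, col=2): c = -0.7900 + -0.2100i → escape time 6
(row=2, col=3): c = -0.4900 + -0.2100i → escape time 6
(row=2, col=4): c = -0.1900 + -0.2100i → escape time 6
(row=2, col=5): c = 0.1100 + -0.2100i → escape time 6
(row=3, col=0): c = -1.3900 + -0.4550i → escape time 4
(row=3, col=1): c = -1.0900 + -0.4550i → escape time 5
(row=3, col=2): c = -0.7900 + -0.4550i → escape time 6
(row=3, col=3): c = -0.4900 + -0.4550i → escape time 6
(row=3, col=4): c = -0.1900 + -0.4550i → escape time 6
(row=3, col=5): c = 0.1100 + -0.4550i → escape time 6
(row=4, col=0): c = -1.3900 + -0.7000i → escape time 3
(row=4, col=1): c = -1.0900 + -0.7000i → escape time 3
(row=4, col=2): c = -0.7900 + -0.7000i → escape time 4
(row=4, col=3): c = -0.4900 + -0.7000i → escape time 6
(row=4, col=4): c = -0.1900 + -0.7000i → escape time 6
(row=4, col=5): c = 0.1100 + -0.7000i → escape time 6

Answer: 566666
666666
666666
456666
334666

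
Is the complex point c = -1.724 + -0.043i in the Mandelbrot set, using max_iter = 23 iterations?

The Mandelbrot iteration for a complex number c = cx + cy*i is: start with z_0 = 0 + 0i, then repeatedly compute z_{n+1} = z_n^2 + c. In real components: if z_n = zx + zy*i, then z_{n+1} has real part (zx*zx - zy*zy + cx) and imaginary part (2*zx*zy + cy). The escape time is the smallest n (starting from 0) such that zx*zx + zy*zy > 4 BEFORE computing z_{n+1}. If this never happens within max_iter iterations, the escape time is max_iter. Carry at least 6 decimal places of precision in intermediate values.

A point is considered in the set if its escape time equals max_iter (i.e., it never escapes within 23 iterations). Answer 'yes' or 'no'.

z_0 = 0 + 0i, c = -1.7240 + -0.0430i
Iter 1: z = -1.7240 + -0.0430i, |z|^2 = 2.9740
Iter 2: z = 1.2463 + 0.1053i, |z|^2 = 1.5644
Iter 3: z = -0.1817 + 0.2194i, |z|^2 = 0.0812
Iter 4: z = -1.7391 + -0.1227i, |z|^2 = 3.0395
Iter 5: z = 1.2854 + 0.3839i, |z|^2 = 1.7996
Iter 6: z = -0.2192 + 0.9440i, |z|^2 = 0.9392
Iter 7: z = -2.5671 + -0.4568i, |z|^2 = 6.7989
Escaped at iteration 7

Answer: no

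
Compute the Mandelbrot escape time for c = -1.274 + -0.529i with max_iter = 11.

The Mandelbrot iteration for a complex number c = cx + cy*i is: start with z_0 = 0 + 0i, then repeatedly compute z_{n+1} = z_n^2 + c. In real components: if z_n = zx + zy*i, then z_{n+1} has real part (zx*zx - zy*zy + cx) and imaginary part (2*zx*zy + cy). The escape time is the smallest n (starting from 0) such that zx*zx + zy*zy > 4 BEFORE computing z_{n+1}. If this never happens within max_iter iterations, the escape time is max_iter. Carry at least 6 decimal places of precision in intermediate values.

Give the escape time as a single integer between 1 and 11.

z_0 = 0 + 0i, c = -1.2740 + -0.5290i
Iter 1: z = -1.2740 + -0.5290i, |z|^2 = 1.9029
Iter 2: z = 0.0692 + 0.8189i, |z|^2 = 0.6754
Iter 3: z = -1.9398 + -0.4156i, |z|^2 = 3.9355
Iter 4: z = 2.3161 + 1.0834i, |z|^2 = 6.5378
Escaped at iteration 4

Answer: 4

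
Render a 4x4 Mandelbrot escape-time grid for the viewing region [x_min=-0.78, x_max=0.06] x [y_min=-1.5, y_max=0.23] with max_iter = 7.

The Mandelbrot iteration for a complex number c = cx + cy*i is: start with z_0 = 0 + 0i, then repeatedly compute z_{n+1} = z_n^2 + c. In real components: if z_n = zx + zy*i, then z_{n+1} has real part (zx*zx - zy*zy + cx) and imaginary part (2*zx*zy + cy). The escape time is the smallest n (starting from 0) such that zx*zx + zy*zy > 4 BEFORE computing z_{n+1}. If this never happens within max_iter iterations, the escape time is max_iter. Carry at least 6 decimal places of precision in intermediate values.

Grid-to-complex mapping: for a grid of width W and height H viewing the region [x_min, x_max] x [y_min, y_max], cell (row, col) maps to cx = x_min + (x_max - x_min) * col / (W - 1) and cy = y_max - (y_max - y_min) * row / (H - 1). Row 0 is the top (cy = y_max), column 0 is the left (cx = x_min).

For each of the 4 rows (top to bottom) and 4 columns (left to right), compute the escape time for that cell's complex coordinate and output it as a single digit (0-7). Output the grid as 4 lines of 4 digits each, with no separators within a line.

Answer: 7777
7777
4475
2222

Derivation:
(row=0, col=0): c = -0.7800 + 0.2300i → escape time 7
(row=0, col=1): c = -0.5000 + 0.2300i → escape time 7
(row=0, col=2): c = -0.2200 + 0.2300i → escape time 7
(row=0, col=3): c = 0.0600 + 0.2300i → escape time 7
(row=1, col=0): c = -0.7800 + -0.3467i → escape time 7
(row=1, col=1): c = -0.5000 + -0.3467i → escape time 7
(row=1, col=2): c = -0.2200 + -0.3467i → escape time 7
(row=1, col=3): c = 0.0600 + -0.3467i → escape time 7
(row=2, col=0): c = -0.7800 + -0.9233i → escape time 4
(row=2, col=1): c = -0.5000 + -0.9233i → escape time 4
(row=2, col=2): c = -0.2200 + -0.9233i → escape time 7
(row=2, col=3): c = 0.0600 + -0.9233i → escape time 5
(row=3, col=0): c = -0.7800 + -1.5000i → escape time 2
(row=3, col=1): c = -0.5000 + -1.5000i → escape time 2
(row=3, col=2): c = -0.2200 + -1.5000i → escape time 2
(row=3, col=3): c = 0.0600 + -1.5000i → escape time 2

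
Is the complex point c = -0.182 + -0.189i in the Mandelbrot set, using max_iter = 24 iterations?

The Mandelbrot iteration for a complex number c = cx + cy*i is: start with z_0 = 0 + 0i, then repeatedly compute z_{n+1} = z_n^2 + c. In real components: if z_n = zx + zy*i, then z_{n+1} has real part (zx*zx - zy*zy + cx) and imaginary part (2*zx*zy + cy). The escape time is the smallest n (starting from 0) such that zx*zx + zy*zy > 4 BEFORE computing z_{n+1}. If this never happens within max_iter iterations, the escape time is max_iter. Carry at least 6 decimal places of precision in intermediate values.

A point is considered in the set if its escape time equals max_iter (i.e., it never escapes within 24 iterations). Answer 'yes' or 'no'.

z_0 = 0 + 0i, c = -0.1820 + -0.1890i
Iter 1: z = -0.1820 + -0.1890i, |z|^2 = 0.0688
Iter 2: z = -0.1846 + -0.1202i, |z|^2 = 0.0485
Iter 3: z = -0.1624 + -0.1446i, |z|^2 = 0.0473
Iter 4: z = -0.1766 + -0.1420i, |z|^2 = 0.0513
Iter 5: z = -0.1710 + -0.1388i, |z|^2 = 0.0485
Iter 6: z = -0.1720 + -0.1415i, |z|^2 = 0.0496
Iter 7: z = -0.1724 + -0.1403i, |z|^2 = 0.0494
Iter 8: z = -0.1720 + -0.1406i, |z|^2 = 0.0493
Iter 9: z = -0.1722 + -0.1406i, |z|^2 = 0.0494
Iter 10: z = -0.1721 + -0.1406i, |z|^2 = 0.0494
Iter 11: z = -0.1721 + -0.1406i, |z|^2 = 0.0494
Iter 12: z = -0.1721 + -0.1406i, |z|^2 = 0.0494
Iter 13: z = -0.1721 + -0.1406i, |z|^2 = 0.0494
Iter 14: z = -0.1721 + -0.1406i, |z|^2 = 0.0494
Iter 15: z = -0.1721 + -0.1406i, |z|^2 = 0.0494
Iter 16: z = -0.1721 + -0.1406i, |z|^2 = 0.0494
Iter 17: z = -0.1721 + -0.1406i, |z|^2 = 0.0494
Iter 18: z = -0.1721 + -0.1406i, |z|^2 = 0.0494
Iter 19: z = -0.1721 + -0.1406i, |z|^2 = 0.0494
Iter 20: z = -0.1721 + -0.1406i, |z|^2 = 0.0494
Iter 21: z = -0.1721 + -0.1406i, |z|^2 = 0.0494
Iter 22: z = -0.1721 + -0.1406i, |z|^2 = 0.0494
Iter 23: z = -0.1721 + -0.1406i, |z|^2 = 0.0494
Did not escape in 24 iterations → in set

Answer: yes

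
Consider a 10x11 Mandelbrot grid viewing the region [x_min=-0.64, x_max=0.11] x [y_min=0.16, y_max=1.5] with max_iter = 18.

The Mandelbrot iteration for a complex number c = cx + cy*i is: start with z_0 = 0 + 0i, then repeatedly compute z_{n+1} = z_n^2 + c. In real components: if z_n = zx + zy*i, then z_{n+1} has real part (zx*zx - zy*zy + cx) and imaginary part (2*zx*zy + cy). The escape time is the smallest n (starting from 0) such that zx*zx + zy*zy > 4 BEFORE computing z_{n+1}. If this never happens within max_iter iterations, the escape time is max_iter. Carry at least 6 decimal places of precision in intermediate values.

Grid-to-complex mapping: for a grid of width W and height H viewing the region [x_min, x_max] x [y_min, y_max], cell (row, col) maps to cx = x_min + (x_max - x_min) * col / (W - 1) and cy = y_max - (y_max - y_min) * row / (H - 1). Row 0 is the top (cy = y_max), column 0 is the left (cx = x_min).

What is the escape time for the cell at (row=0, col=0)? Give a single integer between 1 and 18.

z_0 = 0 + 0i, c = -0.6400 + 1.5000i
Iter 1: z = -0.6400 + 1.5000i, |z|^2 = 2.6596
Iter 2: z = -2.4804 + -0.4200i, |z|^2 = 6.3288
Escaped at iteration 2

Answer: 2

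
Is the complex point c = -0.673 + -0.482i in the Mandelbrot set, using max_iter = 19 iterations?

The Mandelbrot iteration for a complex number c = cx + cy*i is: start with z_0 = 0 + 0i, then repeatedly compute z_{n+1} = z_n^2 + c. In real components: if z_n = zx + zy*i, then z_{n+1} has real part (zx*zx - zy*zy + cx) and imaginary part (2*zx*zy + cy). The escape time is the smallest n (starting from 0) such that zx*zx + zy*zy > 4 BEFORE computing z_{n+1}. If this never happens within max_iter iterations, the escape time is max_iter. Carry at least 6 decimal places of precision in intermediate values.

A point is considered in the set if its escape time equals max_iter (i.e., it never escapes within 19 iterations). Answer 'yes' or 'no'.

Answer: yes

Derivation:
z_0 = 0 + 0i, c = -0.6730 + -0.4820i
Iter 1: z = -0.6730 + -0.4820i, |z|^2 = 0.6853
Iter 2: z = -0.4524 + 0.1668i, |z|^2 = 0.2325
Iter 3: z = -0.4962 + -0.6329i, |z|^2 = 0.6467
Iter 4: z = -0.8274 + 0.1460i, |z|^2 = 0.7059
Iter 5: z = -0.0098 + -0.7236i, |z|^2 = 0.5237
Iter 6: z = -1.1966 + -0.4679i, |z|^2 = 1.6507
Iter 7: z = 0.5398 + 0.6377i, |z|^2 = 0.6981
Iter 8: z = -0.7883 + 0.2065i, |z|^2 = 0.6640
Iter 9: z = -0.0943 + -0.8075i, |z|^2 = 0.6610
Iter 10: z = -1.3162 + -0.3297i, |z|^2 = 1.8411
Iter 11: z = 0.9507 + 0.3860i, |z|^2 = 1.0528
Iter 12: z = 0.0818 + 0.2519i, |z|^2 = 0.0701
Iter 13: z = -0.7297 + -0.4408i, |z|^2 = 0.7268
Iter 14: z = -0.3347 + 0.1613i, |z|^2 = 0.1381
Iter 15: z = -0.5870 + -0.5900i, |z|^2 = 0.6926
Iter 16: z = -0.6766 + 0.2106i, |z|^2 = 0.5021
Iter 17: z = -0.2596 + -0.7670i, |z|^2 = 0.6557
Iter 18: z = -1.1939 + -0.0838i, |z|^2 = 1.4323
Did not escape in 19 iterations → in set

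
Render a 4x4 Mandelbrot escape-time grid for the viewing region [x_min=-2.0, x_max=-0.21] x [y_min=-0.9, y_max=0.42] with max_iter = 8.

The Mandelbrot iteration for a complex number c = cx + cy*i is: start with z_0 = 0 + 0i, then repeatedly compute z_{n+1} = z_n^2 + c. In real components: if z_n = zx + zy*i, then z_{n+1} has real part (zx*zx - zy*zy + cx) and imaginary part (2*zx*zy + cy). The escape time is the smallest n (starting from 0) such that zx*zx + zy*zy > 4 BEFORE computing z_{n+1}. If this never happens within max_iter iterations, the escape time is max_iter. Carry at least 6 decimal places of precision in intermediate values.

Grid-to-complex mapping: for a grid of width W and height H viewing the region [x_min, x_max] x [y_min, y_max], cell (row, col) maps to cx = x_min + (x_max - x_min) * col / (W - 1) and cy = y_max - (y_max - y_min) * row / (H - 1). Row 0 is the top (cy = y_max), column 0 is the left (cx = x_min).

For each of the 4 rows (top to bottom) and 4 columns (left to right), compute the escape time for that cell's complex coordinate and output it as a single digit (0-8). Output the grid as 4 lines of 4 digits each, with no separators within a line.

(row=0, col=0): c = -2.0000 + 0.4200i → escape time 1
(row=0, col=1): c = -1.4033 + 0.4200i → escape time 4
(row=0, col=2): c = -0.8067 + 0.4200i → escape time 7
(row=0, col=3): c = -0.2100 + 0.4200i → escape time 8
(row=1, col=0): c = -2.0000 + -0.0200i → escape time 1
(row=1, col=1): c = -1.4033 + -0.0200i → escape time 8
(row=1, col=2): c = -0.8067 + -0.0200i → escape time 8
(row=1, col=3): c = -0.2100 + -0.0200i → escape time 8
(row=2, col=0): c = -2.0000 + -0.4600i → escape time 1
(row=2, col=1): c = -1.4033 + -0.4600i → escape time 4
(row=2, col=2): c = -0.8067 + -0.4600i → escape time 6
(row=2, col=3): c = -0.2100 + -0.4600i → escape time 8
(row=3, col=0): c = -2.0000 + -0.9000i → escape time 1
(row=3, col=1): c = -1.4033 + -0.9000i → escape time 3
(row=3, col=2): c = -0.8067 + -0.9000i → escape time 4
(row=3, col=3): c = -0.2100 + -0.9000i → escape time 8

Answer: 1478
1888
1468
1348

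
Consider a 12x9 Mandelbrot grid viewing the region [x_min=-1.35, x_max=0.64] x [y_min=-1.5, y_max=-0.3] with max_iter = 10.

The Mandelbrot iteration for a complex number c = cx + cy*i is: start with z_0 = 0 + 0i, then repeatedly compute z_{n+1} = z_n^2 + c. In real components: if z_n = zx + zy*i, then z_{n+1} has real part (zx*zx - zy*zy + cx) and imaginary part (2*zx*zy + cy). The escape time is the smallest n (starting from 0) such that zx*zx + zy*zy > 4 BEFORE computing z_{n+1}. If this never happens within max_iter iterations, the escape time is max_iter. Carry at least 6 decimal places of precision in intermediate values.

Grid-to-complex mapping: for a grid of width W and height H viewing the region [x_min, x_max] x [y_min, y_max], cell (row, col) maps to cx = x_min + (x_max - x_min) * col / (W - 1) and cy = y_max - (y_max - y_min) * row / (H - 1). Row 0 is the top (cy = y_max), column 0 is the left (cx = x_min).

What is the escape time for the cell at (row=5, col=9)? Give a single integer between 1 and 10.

z_0 = 0 + 0i, c = 0.2782 + -1.0500i
Iter 1: z = 0.2782 + -1.0500i, |z|^2 = 1.1799
Iter 2: z = -0.7469 + -1.6342i, |z|^2 = 3.2285
Iter 3: z = -1.8345 + 1.3912i, |z|^2 = 5.3008
Escaped at iteration 3

Answer: 3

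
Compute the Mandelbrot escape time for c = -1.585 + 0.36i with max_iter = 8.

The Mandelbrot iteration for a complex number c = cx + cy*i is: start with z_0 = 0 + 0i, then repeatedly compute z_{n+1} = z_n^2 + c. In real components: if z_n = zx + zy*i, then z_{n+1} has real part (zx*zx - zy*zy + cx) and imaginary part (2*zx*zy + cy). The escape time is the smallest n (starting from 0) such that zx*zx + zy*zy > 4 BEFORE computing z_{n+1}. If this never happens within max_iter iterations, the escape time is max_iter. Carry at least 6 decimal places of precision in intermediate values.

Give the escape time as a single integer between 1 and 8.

Answer: 4

Derivation:
z_0 = 0 + 0i, c = -1.5850 + 0.3600i
Iter 1: z = -1.5850 + 0.3600i, |z|^2 = 2.6418
Iter 2: z = 0.7976 + -0.7812i, |z|^2 = 1.2465
Iter 3: z = -1.5591 + -0.8862i, |z|^2 = 3.2161
Iter 4: z = 0.0603 + 3.1233i, |z|^2 = 9.7588
Escaped at iteration 4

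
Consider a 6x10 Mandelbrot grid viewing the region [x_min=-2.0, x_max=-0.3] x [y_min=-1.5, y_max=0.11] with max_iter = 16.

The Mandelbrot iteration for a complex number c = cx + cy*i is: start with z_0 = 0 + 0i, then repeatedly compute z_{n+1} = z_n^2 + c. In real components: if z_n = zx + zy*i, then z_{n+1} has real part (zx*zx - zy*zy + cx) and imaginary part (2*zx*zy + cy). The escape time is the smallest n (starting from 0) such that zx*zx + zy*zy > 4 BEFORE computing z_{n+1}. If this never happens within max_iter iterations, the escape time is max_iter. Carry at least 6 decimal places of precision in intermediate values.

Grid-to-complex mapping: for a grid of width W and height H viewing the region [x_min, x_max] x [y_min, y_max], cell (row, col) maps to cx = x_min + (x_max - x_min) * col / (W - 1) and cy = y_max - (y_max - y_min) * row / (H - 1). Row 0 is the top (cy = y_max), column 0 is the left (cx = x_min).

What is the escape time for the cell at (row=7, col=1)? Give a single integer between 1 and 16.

z_0 = 0 + 0i, c = -1.6600 + -1.1422i
Iter 1: z = -1.6600 + -1.1422i, |z|^2 = 4.0603
Escaped at iteration 1

Answer: 1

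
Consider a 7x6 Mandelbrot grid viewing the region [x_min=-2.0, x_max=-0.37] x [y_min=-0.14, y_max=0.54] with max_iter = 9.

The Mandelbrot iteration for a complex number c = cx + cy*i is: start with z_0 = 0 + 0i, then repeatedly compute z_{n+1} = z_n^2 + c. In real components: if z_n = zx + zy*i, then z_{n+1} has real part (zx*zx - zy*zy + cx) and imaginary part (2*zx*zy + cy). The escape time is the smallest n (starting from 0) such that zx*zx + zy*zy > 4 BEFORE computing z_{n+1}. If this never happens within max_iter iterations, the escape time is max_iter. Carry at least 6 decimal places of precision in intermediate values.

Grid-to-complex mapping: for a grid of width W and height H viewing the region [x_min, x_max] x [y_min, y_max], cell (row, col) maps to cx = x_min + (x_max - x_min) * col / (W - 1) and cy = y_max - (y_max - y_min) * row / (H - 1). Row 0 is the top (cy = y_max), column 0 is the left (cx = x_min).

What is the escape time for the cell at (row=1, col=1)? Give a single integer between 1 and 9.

z_0 = 0 + 0i, c = -1.7283 + 0.4040i
Iter 1: z = -1.7283 + 0.4040i, |z|^2 = 3.1504
Iter 2: z = 1.0956 + -0.9925i, |z|^2 = 2.1854
Iter 3: z = -1.5131 + -1.7707i, |z|^2 = 5.4248
Escaped at iteration 3

Answer: 3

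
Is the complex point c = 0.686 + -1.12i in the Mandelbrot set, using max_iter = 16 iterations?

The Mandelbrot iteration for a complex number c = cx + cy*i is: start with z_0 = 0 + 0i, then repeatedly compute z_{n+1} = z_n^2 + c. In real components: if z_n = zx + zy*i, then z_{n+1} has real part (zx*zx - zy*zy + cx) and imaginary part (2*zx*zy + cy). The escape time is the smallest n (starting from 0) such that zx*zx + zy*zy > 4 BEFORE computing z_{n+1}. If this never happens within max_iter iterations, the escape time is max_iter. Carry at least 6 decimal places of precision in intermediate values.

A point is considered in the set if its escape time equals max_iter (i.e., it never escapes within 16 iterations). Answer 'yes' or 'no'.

Answer: no

Derivation:
z_0 = 0 + 0i, c = 0.6860 + -1.1200i
Iter 1: z = 0.6860 + -1.1200i, |z|^2 = 1.7250
Iter 2: z = -0.0978 + -2.6566i, |z|^2 = 7.0673
Escaped at iteration 2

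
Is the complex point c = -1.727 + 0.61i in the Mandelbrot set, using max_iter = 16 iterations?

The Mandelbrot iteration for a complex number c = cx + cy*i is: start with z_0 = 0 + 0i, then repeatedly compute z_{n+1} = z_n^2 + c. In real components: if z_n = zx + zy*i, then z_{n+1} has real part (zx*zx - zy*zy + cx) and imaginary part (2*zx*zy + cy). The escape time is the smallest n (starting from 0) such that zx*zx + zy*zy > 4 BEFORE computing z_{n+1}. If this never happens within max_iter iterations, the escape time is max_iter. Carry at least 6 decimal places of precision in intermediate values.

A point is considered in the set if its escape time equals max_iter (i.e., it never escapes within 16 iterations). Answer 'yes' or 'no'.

z_0 = 0 + 0i, c = -1.7270 + 0.6100i
Iter 1: z = -1.7270 + 0.6100i, |z|^2 = 3.3546
Iter 2: z = 0.8834 + -1.4969i, |z|^2 = 3.0213
Iter 3: z = -3.1874 + -2.0349i, |z|^2 = 14.3001
Escaped at iteration 3

Answer: no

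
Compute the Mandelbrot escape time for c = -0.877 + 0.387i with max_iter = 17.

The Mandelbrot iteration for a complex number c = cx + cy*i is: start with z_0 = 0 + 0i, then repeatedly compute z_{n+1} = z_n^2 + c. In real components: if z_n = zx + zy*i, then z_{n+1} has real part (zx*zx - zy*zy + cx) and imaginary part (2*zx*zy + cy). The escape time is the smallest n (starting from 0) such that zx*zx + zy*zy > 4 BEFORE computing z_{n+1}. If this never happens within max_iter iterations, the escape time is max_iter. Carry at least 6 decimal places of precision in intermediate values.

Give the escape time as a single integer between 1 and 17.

z_0 = 0 + 0i, c = -0.8770 + 0.3870i
Iter 1: z = -0.8770 + 0.3870i, |z|^2 = 0.9189
Iter 2: z = -0.2576 + -0.2918i, |z|^2 = 0.1515
Iter 3: z = -0.8958 + 0.5374i, |z|^2 = 1.0912
Iter 4: z = -0.3634 + -0.5757i, |z|^2 = 0.4635
Iter 5: z = -1.0764 + 0.8054i, |z|^2 = 1.8072
Iter 6: z = -0.3670 + -1.3468i, |z|^2 = 1.9485
Iter 7: z = -2.5562 + 1.3755i, |z|^2 = 8.4258
Escaped at iteration 7

Answer: 7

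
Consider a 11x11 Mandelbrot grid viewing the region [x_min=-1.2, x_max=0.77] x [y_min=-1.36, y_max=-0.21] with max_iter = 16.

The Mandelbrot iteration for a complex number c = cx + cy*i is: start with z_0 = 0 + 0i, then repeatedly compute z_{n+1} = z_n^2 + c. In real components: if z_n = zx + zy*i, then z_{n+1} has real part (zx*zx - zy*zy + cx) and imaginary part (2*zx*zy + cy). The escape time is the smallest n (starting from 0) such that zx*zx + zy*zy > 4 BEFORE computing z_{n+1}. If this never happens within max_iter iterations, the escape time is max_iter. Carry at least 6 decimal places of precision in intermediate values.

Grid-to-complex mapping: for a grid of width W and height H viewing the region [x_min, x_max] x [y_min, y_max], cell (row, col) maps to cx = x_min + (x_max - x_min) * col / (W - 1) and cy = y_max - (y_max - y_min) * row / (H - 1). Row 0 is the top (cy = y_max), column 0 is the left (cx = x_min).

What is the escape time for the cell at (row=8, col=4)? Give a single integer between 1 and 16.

Answer: 4

Derivation:
z_0 = 0 + 0i, c = -0.4120 + -1.1300i
Iter 1: z = -0.4120 + -1.1300i, |z|^2 = 1.4466
Iter 2: z = -1.5192 + -0.1989i, |z|^2 = 2.3474
Iter 3: z = 1.8563 + -0.5257i, |z|^2 = 3.7222
Iter 4: z = 2.7574 + -3.0818i, |z|^2 = 17.1009
Escaped at iteration 4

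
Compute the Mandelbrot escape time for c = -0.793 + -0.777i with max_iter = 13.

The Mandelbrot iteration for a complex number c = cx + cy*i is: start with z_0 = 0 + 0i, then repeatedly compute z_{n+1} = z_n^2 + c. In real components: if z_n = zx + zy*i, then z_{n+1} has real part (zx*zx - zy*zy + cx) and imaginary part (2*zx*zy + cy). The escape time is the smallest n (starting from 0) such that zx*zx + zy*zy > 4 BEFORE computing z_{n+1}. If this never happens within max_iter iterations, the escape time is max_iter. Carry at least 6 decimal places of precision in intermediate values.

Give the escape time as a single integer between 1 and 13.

Answer: 4

Derivation:
z_0 = 0 + 0i, c = -0.7930 + -0.7770i
Iter 1: z = -0.7930 + -0.7770i, |z|^2 = 1.2326
Iter 2: z = -0.7679 + 0.4553i, |z|^2 = 0.7970
Iter 3: z = -0.4107 + -1.4763i, |z|^2 = 2.3480
Iter 4: z = -2.8037 + 0.4355i, |z|^2 = 8.0504
Escaped at iteration 4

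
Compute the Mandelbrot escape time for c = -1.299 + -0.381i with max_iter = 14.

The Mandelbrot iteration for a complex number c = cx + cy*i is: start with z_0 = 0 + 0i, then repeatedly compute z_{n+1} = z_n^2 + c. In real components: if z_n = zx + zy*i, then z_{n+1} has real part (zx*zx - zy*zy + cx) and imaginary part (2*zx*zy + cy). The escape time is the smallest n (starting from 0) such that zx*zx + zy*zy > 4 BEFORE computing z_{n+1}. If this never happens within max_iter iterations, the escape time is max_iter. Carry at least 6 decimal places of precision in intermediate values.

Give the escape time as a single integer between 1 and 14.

z_0 = 0 + 0i, c = -1.2990 + -0.3810i
Iter 1: z = -1.2990 + -0.3810i, |z|^2 = 1.8326
Iter 2: z = 0.2432 + 0.6088i, |z|^2 = 0.4298
Iter 3: z = -1.6105 + -0.0848i, |z|^2 = 2.6010
Iter 4: z = 1.2876 + -0.1078i, |z|^2 = 1.6695
Iter 5: z = 0.3472 + -0.6586i, |z|^2 = 0.5544
Iter 6: z = -1.6122 + -0.8384i, |z|^2 = 3.3022
Iter 7: z = 0.5974 + 2.3224i, |z|^2 = 5.7504
Escaped at iteration 7

Answer: 7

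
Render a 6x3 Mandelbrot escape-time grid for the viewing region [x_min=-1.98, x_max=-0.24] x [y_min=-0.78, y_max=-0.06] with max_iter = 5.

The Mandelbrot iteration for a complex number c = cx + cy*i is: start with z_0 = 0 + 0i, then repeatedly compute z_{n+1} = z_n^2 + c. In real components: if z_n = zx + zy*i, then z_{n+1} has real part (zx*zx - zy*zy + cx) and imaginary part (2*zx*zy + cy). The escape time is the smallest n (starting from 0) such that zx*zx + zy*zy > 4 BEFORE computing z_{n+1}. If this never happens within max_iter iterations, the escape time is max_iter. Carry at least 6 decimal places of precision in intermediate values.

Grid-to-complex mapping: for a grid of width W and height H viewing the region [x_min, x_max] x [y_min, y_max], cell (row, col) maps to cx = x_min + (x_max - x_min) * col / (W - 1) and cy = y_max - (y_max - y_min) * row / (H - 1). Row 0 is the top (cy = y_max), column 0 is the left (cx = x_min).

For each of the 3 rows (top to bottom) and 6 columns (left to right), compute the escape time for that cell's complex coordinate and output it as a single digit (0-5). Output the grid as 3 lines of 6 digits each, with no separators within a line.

Answer: 455555
135555
133455

Derivation:
(row=0, col=0): c = -1.9800 + -0.0600i → escape time 4
(row=0, col=1): c = -1.6320 + -0.0600i → escape time 5
(row=0, col=2): c = -1.2840 + -0.0600i → escape time 5
(row=0, col=3): c = -0.9360 + -0.0600i → escape time 5
(row=0, col=4): c = -0.5880 + -0.0600i → escape time 5
(row=0, col=5): c = -0.2400 + -0.0600i → escape time 5
(row=1, col=0): c = -1.9800 + -0.4200i → escape time 1
(row=1, col=1): c = -1.6320 + -0.4200i → escape time 3
(row=1, col=2): c = -1.2840 + -0.4200i → escape time 5
(row=1, col=3): c = -0.9360 + -0.4200i → escape time 5
(row=1, col=4): c = -0.5880 + -0.4200i → escape time 5
(row=1, col=5): c = -0.2400 + -0.4200i → escape time 5
(row=2, col=0): c = -1.9800 + -0.7800i → escape time 1
(row=2, col=1): c = -1.6320 + -0.7800i → escape time 3
(row=2, col=2): c = -1.2840 + -0.7800i → escape time 3
(row=2, col=3): c = -0.9360 + -0.7800i → escape time 4
(row=2, col=4): c = -0.5880 + -0.7800i → escape time 5
(row=2, col=5): c = -0.2400 + -0.7800i → escape time 5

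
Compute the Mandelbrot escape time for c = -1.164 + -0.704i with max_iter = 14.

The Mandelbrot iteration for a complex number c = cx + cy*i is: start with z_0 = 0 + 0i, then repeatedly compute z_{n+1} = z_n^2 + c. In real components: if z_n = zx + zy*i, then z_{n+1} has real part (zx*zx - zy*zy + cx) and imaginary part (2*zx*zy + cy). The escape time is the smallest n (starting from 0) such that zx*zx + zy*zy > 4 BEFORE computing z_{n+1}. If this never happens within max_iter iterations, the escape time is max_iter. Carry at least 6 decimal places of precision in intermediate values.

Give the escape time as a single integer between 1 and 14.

z_0 = 0 + 0i, c = -1.1640 + -0.7040i
Iter 1: z = -1.1640 + -0.7040i, |z|^2 = 1.8505
Iter 2: z = -0.3047 + 0.9349i, |z|^2 = 0.9669
Iter 3: z = -1.9452 + -1.2738i, |z|^2 = 5.4063
Escaped at iteration 3

Answer: 3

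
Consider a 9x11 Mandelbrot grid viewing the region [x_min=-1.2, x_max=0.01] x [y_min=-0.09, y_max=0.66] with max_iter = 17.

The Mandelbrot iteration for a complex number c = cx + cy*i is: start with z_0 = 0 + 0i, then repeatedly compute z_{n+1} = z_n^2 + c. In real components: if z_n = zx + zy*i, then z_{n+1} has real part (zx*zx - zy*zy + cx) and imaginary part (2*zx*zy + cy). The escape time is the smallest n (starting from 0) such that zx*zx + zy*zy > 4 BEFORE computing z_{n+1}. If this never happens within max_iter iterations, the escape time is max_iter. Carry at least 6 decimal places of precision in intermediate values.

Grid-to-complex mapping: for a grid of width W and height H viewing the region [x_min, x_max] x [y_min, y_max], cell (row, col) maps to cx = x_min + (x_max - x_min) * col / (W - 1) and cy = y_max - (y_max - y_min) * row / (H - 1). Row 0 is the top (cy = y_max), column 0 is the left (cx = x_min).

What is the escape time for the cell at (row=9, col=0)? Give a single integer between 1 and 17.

Answer: 17

Derivation:
z_0 = 0 + 0i, c = -1.2000 + -0.0150i
Iter 1: z = -1.2000 + -0.0150i, |z|^2 = 1.4402
Iter 2: z = 0.2398 + 0.0210i, |z|^2 = 0.0579
Iter 3: z = -1.1429 + -0.0049i, |z|^2 = 1.3064
Iter 4: z = 0.1063 + -0.0037i, |z|^2 = 0.0113
Iter 5: z = -1.1887 + -0.0158i, |z|^2 = 1.4133
Iter 6: z = 0.2128 + 0.0225i, |z|^2 = 0.0458
Iter 7: z = -1.1552 + -0.0054i, |z|^2 = 1.3346
Iter 8: z = 0.1345 + -0.0025i, |z|^2 = 0.0181
Iter 9: z = -1.1819 + -0.0157i, |z|^2 = 1.3972
Iter 10: z = 0.1967 + 0.0221i, |z|^2 = 0.0392
Iter 11: z = -1.1618 + -0.0063i, |z|^2 = 1.3498
Iter 12: z = 0.1498 + -0.0003i, |z|^2 = 0.0224
Iter 13: z = -1.1776 + -0.0151i, |z|^2 = 1.3869
Iter 14: z = 0.1864 + 0.0205i, |z|^2 = 0.0352
Iter 15: z = -1.1657 + -0.0073i, |z|^2 = 1.3588
Iter 16: z = 0.1587 + 0.0021i, |z|^2 = 0.0252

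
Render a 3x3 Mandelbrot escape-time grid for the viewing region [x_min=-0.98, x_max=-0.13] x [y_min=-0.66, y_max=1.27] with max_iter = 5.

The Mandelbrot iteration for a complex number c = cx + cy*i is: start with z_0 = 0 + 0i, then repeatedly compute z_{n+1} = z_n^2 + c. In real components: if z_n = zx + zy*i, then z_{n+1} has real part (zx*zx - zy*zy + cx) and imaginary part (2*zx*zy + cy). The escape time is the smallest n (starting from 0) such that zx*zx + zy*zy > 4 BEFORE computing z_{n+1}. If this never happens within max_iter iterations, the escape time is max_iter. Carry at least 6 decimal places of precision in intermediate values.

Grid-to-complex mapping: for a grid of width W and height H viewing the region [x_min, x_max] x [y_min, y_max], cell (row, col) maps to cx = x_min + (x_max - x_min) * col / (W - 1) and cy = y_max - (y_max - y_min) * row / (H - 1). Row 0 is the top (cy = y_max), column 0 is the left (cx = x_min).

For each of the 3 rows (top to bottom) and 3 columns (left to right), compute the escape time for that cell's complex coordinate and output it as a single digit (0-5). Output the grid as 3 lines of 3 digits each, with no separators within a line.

Answer: 233
555
455

Derivation:
(row=0, col=0): c = -0.9800 + 1.2700i → escape time 2
(row=0, col=1): c = -0.5550 + 1.2700i → escape time 3
(row=0, col=2): c = -0.1300 + 1.2700i → escape time 3
(row=1, col=0): c = -0.9800 + 0.3050i → escape time 5
(row=1, col=1): c = -0.5550 + 0.3050i → escape time 5
(row=1, col=2): c = -0.1300 + 0.3050i → escape time 5
(row=2, col=0): c = -0.9800 + -0.6600i → escape time 4
(row=2, col=1): c = -0.5550 + -0.6600i → escape time 5
(row=2, col=2): c = -0.1300 + -0.6600i → escape time 5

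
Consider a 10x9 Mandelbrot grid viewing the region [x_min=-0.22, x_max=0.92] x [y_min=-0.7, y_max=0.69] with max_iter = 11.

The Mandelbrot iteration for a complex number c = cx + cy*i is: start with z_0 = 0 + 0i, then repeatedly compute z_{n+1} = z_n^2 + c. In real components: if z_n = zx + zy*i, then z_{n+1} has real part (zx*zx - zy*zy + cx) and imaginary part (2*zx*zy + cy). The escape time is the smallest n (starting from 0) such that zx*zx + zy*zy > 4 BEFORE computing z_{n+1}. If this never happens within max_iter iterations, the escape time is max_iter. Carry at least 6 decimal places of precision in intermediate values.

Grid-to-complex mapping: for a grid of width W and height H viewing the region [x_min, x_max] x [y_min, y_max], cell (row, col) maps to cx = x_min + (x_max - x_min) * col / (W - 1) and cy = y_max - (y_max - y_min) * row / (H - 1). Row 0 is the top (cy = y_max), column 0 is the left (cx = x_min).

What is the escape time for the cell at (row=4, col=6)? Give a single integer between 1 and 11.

Answer: 4

Derivation:
z_0 = 0 + 0i, c = 0.5400 + -0.0050i
Iter 1: z = 0.5400 + -0.0050i, |z|^2 = 0.2916
Iter 2: z = 0.8316 + -0.0104i, |z|^2 = 0.6916
Iter 3: z = 1.2314 + -0.0223i, |z|^2 = 1.5169
Iter 4: z = 2.0559 + -0.0599i, |z|^2 = 4.2302
Escaped at iteration 4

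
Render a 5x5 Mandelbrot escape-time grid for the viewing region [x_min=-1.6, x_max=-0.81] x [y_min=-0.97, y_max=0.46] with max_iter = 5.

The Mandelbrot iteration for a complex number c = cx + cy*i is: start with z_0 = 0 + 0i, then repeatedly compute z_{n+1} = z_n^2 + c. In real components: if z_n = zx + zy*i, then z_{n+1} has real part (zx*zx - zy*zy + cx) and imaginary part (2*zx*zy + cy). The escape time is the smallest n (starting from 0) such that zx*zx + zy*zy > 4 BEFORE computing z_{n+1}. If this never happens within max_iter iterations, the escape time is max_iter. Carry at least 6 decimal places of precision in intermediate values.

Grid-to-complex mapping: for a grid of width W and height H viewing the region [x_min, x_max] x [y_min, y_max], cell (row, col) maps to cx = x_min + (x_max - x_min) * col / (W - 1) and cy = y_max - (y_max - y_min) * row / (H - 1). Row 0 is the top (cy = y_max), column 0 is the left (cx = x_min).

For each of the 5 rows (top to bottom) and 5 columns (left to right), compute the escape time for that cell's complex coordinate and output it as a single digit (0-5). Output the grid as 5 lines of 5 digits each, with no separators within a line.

Answer: 34555
55555
45555
33345
23333

Derivation:
(row=0, col=0): c = -1.6000 + 0.4600i → escape time 3
(row=0, col=1): c = -1.4025 + 0.4600i → escape time 4
(row=0, col=2): c = -1.2050 + 0.4600i → escape time 5
(row=0, col=3): c = -1.0075 + 0.4600i → escape time 5
(row=0, col=4): c = -0.8100 + 0.4600i → escape time 5
(row=1, col=0): c = -1.6000 + 0.1025i → escape time 5
(row=1, col=1): c = -1.4025 + 0.1025i → escape time 5
(row=1, col=2): c = -1.2050 + 0.1025i → escape time 5
(row=1, col=3): c = -1.0075 + 0.1025i → escape time 5
(row=1, col=4): c = -0.8100 + 0.1025i → escape time 5
(row=2, col=0): c = -1.6000 + -0.2550i → escape time 4
(row=2, col=1): c = -1.4025 + -0.2550i → escape time 5
(row=2, col=2): c = -1.2050 + -0.2550i → escape time 5
(row=2, col=3): c = -1.0075 + -0.2550i → escape time 5
(row=2, col=4): c = -0.8100 + -0.2550i → escape time 5
(row=3, col=0): c = -1.6000 + -0.6125i → escape time 3
(row=3, col=1): c = -1.4025 + -0.6125i → escape time 3
(row=3, col=2): c = -1.2050 + -0.6125i → escape time 3
(row=3, col=3): c = -1.0075 + -0.6125i → escape time 4
(row=3, col=4): c = -0.8100 + -0.6125i → escape time 5
(row=4, col=0): c = -1.6000 + -0.9700i → escape time 2
(row=4, col=1): c = -1.4025 + -0.9700i → escape time 3
(row=4, col=2): c = -1.2050 + -0.9700i → escape time 3
(row=4, col=3): c = -1.0075 + -0.9700i → escape time 3
(row=4, col=4): c = -0.8100 + -0.9700i → escape time 3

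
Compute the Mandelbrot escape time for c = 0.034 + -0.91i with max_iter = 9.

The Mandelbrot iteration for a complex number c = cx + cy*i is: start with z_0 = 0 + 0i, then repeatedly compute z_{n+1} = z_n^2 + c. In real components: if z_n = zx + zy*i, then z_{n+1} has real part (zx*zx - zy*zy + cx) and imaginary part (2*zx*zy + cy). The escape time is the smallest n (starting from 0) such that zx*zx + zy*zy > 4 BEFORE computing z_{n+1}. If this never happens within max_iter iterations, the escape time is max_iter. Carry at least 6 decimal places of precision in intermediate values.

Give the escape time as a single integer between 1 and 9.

Answer: 6

Derivation:
z_0 = 0 + 0i, c = 0.0340 + -0.9100i
Iter 1: z = 0.0340 + -0.9100i, |z|^2 = 0.8293
Iter 2: z = -0.7929 + -0.9719i, |z|^2 = 1.5733
Iter 3: z = -0.2818 + 0.6313i, |z|^2 = 0.4779
Iter 4: z = -0.2851 + -1.2658i, |z|^2 = 1.6835
Iter 5: z = -1.4869 + -0.1882i, |z|^2 = 2.2463
Iter 6: z = 2.2095 + -0.3504i, |z|^2 = 5.0047
Escaped at iteration 6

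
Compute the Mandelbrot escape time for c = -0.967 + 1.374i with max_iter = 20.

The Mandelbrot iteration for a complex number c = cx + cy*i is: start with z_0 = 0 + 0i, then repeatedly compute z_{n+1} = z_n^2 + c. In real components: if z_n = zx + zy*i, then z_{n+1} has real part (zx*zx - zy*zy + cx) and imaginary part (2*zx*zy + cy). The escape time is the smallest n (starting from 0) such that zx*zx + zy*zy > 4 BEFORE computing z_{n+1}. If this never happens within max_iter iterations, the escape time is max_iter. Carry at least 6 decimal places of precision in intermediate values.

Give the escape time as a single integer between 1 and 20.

z_0 = 0 + 0i, c = -0.9670 + 1.3740i
Iter 1: z = -0.9670 + 1.3740i, |z|^2 = 2.8230
Iter 2: z = -1.9198 + -1.2833i, |z|^2 = 5.3325
Escaped at iteration 2

Answer: 2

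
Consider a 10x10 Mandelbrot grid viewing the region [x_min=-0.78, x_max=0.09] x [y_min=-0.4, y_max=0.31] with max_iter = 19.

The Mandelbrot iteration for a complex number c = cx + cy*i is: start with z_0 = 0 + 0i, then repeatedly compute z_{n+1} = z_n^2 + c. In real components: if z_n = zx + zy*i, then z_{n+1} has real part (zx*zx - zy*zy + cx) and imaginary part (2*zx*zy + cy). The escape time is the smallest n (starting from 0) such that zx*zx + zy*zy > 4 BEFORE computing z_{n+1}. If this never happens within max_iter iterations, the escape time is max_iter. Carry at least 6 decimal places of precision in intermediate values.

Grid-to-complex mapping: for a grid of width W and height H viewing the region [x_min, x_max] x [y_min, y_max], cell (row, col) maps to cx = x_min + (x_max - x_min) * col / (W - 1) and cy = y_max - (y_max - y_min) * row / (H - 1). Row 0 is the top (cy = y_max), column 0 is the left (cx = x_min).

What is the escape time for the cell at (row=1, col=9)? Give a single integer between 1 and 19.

z_0 = 0 + 0i, c = 0.0900 + 0.2311i
Iter 1: z = 0.0900 + 0.2311i, |z|^2 = 0.0615
Iter 2: z = 0.0447 + 0.2727i, |z|^2 = 0.0764
Iter 3: z = 0.0176 + 0.2555i, |z|^2 = 0.0656
Iter 4: z = 0.0250 + 0.2401i, |z|^2 = 0.0583
Iter 5: z = 0.0330 + 0.2431i, |z|^2 = 0.0602
Iter 6: z = 0.0320 + 0.2471i, |z|^2 = 0.0621
Iter 7: z = 0.0299 + 0.2469i, |z|^2 = 0.0619
Iter 8: z = 0.0299 + 0.2459i, |z|^2 = 0.0614
Iter 9: z = 0.0304 + 0.2458i, |z|^2 = 0.0614
Iter 10: z = 0.0305 + 0.2461i, |z|^2 = 0.0615
Iter 11: z = 0.0304 + 0.2461i, |z|^2 = 0.0615
Iter 12: z = 0.0303 + 0.2461i, |z|^2 = 0.0615
Iter 13: z = 0.0304 + 0.2460i, |z|^2 = 0.0615
Iter 14: z = 0.0304 + 0.2461i, |z|^2 = 0.0615
Iter 15: z = 0.0304 + 0.2461i, |z|^2 = 0.0615
Iter 16: z = 0.0304 + 0.2461i, |z|^2 = 0.0615
Iter 17: z = 0.0304 + 0.2461i, |z|^2 = 0.0615
Iter 18: z = 0.0304 + 0.2461i, |z|^2 = 0.0615

Answer: 19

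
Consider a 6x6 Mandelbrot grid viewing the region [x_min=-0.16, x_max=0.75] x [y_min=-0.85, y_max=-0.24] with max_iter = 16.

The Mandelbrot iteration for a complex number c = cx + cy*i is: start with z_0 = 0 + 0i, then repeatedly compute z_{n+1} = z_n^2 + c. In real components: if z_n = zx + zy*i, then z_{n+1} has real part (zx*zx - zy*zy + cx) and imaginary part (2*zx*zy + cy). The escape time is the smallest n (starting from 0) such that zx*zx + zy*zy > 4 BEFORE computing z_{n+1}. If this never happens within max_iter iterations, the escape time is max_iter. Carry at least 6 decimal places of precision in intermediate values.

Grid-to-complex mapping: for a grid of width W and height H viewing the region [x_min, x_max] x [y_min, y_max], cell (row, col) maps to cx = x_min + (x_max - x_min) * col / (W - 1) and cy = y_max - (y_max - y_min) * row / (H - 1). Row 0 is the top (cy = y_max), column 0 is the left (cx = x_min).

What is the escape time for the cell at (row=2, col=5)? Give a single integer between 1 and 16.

z_0 = 0 + 0i, c = 0.7500 + -0.4840i
Iter 1: z = 0.7500 + -0.4840i, |z|^2 = 0.7968
Iter 2: z = 1.0782 + -1.2100i, |z|^2 = 2.6267
Iter 3: z = 0.4485 + -3.0934i, |z|^2 = 9.7700
Escaped at iteration 3

Answer: 3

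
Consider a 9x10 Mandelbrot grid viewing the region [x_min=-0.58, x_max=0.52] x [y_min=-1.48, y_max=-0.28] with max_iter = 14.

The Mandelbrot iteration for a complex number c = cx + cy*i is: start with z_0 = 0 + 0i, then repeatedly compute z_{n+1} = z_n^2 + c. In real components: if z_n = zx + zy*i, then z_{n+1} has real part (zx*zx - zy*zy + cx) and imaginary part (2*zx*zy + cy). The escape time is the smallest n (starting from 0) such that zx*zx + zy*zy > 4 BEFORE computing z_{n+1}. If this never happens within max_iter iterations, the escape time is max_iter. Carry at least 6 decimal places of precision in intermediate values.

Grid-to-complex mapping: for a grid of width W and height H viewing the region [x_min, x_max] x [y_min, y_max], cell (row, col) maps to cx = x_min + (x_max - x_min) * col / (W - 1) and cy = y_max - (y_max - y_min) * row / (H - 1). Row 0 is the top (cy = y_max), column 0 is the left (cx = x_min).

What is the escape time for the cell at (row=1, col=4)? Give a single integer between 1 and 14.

Answer: 14

Derivation:
z_0 = 0 + 0i, c = -0.0300 + -0.4133i
Iter 1: z = -0.0300 + -0.4133i, |z|^2 = 0.1717
Iter 2: z = -0.1999 + -0.3885i, |z|^2 = 0.1909
Iter 3: z = -0.1410 + -0.2580i, |z|^2 = 0.0864
Iter 4: z = -0.0767 + -0.3406i, |z|^2 = 0.1219
Iter 5: z = -0.1401 + -0.3611i, |z|^2 = 0.1500
Iter 6: z = -0.1408 + -0.3121i, |z|^2 = 0.1172
Iter 7: z = -0.1076 + -0.3255i, |z|^2 = 0.1175
Iter 8: z = -0.1243 + -0.3433i, |z|^2 = 0.1333
Iter 9: z = -0.1324 + -0.3280i, |z|^2 = 0.1251
Iter 10: z = -0.1200 + -0.3265i, |z|^2 = 0.1210
Iter 11: z = -0.1222 + -0.3350i, |z|^2 = 0.1271
Iter 12: z = -0.1273 + -0.3315i, |z|^2 = 0.1261
Iter 13: z = -0.1237 + -0.3290i, |z|^2 = 0.1235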